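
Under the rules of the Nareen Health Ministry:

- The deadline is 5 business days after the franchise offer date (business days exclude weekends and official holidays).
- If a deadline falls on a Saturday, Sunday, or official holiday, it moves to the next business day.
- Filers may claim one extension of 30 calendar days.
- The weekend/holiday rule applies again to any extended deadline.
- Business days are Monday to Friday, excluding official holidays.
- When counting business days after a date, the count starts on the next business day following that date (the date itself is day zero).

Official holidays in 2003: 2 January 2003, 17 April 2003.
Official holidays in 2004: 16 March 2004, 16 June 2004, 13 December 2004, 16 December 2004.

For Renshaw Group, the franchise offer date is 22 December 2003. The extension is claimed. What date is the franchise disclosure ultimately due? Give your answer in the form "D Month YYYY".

Counting 5 business days after 22 December 2003 (skipping weekends and listed holidays) reaches 29 December 2003.
29 December 2003 is a Monday and not a listed holiday, so it stands.
The 30-calendar-day extension moves the deadline from 29 December 2003 to 28 January 2004.
Since 28 January 2004 is a Wednesday and not a holiday, the date is unchanged.
Deadline: 28 January 2004.

28 January 2004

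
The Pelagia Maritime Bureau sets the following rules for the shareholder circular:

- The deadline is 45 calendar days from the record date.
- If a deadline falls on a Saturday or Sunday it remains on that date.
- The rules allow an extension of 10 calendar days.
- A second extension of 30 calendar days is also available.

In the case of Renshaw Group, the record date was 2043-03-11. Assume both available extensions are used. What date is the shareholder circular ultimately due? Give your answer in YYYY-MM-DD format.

2043-06-04

45 calendar days after 2043-03-11 is 2043-04-25.
No adjustment is made for weekends or holidays, so 2043-04-25 stands.
With the 10-day extension, 2043-04-25 becomes 2043-05-05.
No adjustment is made for weekends or holidays, so 2043-05-05 stands.
The 30-calendar-day extension moves the deadline from 2043-05-05 to 2043-06-04.
No adjustment is made for weekends or holidays, so 2043-06-04 stands.
Final deadline: 2043-06-04.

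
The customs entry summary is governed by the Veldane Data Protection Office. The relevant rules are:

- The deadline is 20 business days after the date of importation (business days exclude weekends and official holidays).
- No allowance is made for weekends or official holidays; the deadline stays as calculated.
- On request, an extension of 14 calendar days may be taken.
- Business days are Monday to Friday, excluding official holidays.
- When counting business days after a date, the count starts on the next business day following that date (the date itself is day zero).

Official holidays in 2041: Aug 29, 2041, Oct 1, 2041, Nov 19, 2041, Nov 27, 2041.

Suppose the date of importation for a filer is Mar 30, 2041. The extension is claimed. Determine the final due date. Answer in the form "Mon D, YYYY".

May 10, 2041

20 business days after Mar 30, 2041, excluding weekends and holidays, is Apr 26, 2041.
Apr 26, 2041 falls on a Friday. The rules make no weekend/holiday allowance, so it remains Apr 26, 2041.
Applying the 14-calendar-day extension: Apr 26, 2041 + 14 days = May 10, 2041.
No adjustment is made for weekends or holidays, so May 10, 2041 stands.
So the filing is due May 10, 2041.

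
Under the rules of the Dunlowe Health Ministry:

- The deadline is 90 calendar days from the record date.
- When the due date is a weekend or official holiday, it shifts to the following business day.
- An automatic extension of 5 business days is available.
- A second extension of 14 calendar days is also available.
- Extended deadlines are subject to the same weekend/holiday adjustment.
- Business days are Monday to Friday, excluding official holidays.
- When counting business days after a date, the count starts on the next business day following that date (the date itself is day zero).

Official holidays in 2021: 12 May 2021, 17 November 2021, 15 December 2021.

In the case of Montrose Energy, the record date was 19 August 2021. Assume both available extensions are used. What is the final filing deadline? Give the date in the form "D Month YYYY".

Adding 90 calendar days to 19 August 2021 gives 17 November 2021.
17 November 2021 falls on a listed holiday. Rolling to the next business day gives 18 November 2021, a Thursday.
The 5-business-day extension runs from 18 November 2021 to 25 November 2021.
25 November 2021 falls on a Thursday, which is a business day, so no adjustment is needed.
Applying the 14-calendar-day extension: 25 November 2021 + 14 days = 9 December 2021.
9 December 2021 falls on a Thursday, which is a business day, so no adjustment is needed.
So the filing is due 9 December 2021.

9 December 2021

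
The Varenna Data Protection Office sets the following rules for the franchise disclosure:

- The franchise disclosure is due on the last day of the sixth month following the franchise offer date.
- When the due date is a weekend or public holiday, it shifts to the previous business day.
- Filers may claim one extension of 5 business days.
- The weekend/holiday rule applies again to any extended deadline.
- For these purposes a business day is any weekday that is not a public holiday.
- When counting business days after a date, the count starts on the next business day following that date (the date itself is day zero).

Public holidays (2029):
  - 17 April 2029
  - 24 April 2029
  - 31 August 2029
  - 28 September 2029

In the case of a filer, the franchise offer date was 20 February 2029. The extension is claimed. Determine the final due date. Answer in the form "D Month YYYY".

7 September 2029

6 months after 20 February 2029 is August 2029; that month ends on 31 August 2029.
31 August 2029 is a listed holiday, so it moves to the preceding business day, 30 August 2029 (Thursday).
Counting 5 further business days from 30 August 2029 reaches 7 September 2029.
7 September 2029 (Friday) is already a business day.
Deadline: 7 September 2029.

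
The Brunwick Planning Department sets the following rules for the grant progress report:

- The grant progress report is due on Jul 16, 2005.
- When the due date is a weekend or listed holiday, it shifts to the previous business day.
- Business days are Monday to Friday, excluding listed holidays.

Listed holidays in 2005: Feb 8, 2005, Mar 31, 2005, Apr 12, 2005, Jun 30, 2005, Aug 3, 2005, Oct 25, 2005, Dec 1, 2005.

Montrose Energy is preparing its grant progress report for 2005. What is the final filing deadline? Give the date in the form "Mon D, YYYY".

Jul 15, 2005

The statutory due date is Jul 16, 2005.
Because Jul 16, 2005 is a Saturday, the deadline becomes Jul 15, 2005 (Friday).
The final due date is Jul 15, 2005.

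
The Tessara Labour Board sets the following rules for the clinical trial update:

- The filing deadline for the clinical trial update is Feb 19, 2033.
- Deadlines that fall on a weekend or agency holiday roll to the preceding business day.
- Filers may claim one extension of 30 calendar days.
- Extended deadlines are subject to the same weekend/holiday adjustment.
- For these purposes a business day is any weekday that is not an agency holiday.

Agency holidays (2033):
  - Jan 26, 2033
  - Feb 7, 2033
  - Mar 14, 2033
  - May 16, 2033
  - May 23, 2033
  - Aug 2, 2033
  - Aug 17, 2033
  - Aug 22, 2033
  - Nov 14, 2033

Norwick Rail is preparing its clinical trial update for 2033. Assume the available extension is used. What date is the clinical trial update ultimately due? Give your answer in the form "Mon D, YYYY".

Mar 18, 2033

The statutory due date is Feb 19, 2033.
Feb 19, 2033 is a Saturday, so it moves to the preceding business day, Feb 18, 2033 (Friday).
The 30-calendar-day extension moves the deadline from Feb 18, 2033 to Mar 20, 2033.
Because Mar 20, 2033 is a Sunday, the deadline becomes Mar 18, 2033 (Friday).
Final deadline: Mar 18, 2033.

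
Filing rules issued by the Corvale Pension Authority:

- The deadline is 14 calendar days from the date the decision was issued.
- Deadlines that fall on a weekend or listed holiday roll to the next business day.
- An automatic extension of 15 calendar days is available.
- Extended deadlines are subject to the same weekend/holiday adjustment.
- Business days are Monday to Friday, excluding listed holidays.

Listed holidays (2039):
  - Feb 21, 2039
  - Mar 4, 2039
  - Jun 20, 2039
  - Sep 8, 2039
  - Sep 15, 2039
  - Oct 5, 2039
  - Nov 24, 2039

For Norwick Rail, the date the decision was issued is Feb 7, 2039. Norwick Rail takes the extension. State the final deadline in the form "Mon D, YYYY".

14 calendar days after Feb 7, 2039 is Feb 21, 2039.
Feb 21, 2039 is a listed holiday, so it moves to the next business day, Feb 22, 2039 (Tuesday).
The 15-calendar-day extension moves the deadline from Feb 22, 2039 to Mar 9, 2039.
Mar 9, 2039 is a Wednesday and not a listed holiday, so it stands.
Final deadline: Mar 9, 2039.

Mar 9, 2039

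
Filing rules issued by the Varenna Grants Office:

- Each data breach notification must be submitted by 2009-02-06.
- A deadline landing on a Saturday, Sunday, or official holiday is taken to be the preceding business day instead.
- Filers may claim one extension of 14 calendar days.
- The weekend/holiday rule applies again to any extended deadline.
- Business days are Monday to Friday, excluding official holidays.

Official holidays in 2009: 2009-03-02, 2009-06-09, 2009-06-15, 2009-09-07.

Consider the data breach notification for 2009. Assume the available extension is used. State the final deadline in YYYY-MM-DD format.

2009-02-20

Start from the fixed due date, 2009-02-06.
2009-02-06 falls on a Friday, which is a business day, so no adjustment is needed.
The 14-calendar-day extension moves the deadline from 2009-02-06 to 2009-02-20.
2009-02-20 (Friday) is already a business day.
Deadline: 2009-02-20.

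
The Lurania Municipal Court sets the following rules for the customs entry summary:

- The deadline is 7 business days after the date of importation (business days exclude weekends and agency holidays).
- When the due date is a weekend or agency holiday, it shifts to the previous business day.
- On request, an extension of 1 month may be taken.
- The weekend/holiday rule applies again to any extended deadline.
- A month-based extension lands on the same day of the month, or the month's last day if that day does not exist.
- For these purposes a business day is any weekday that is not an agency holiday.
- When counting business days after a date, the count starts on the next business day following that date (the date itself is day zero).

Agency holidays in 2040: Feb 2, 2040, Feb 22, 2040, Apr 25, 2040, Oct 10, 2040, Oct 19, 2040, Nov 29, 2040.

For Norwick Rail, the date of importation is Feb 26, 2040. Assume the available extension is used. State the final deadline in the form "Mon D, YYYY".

Counting 7 business days after Feb 26, 2040 (skipping weekends and listed holidays) reaches Mar 6, 2040.
Mar 6, 2040 falls on a Tuesday, which is a business day, so no adjustment is needed.
The 1 month extension carries Mar 6, 2040 to Apr 6, 2040.
Since Apr 6, 2040 is a Friday and not a holiday, the date is unchanged.
The final due date is Apr 6, 2040.

Apr 6, 2040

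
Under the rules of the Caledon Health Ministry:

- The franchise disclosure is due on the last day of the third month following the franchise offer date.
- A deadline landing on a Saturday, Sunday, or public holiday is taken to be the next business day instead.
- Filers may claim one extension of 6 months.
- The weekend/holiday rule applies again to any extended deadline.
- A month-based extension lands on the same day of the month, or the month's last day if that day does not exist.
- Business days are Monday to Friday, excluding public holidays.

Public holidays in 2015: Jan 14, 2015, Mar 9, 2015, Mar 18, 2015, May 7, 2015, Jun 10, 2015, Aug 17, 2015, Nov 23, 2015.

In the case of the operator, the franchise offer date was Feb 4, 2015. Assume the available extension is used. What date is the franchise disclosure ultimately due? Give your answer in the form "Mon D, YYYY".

Dec 1, 2015

The third month after Feb 4, 2015 is May 2015, whose last day is May 31, 2015.
May 31, 2015 is a Sunday, so it moves to the next business day, Jun 1, 2015 (Monday).
Add 6 months to Jun 1, 2015: Dec 1, 2015.
Since Dec 1, 2015 is a Tuesday and not a holiday, the date is unchanged.
The final due date is Dec 1, 2015.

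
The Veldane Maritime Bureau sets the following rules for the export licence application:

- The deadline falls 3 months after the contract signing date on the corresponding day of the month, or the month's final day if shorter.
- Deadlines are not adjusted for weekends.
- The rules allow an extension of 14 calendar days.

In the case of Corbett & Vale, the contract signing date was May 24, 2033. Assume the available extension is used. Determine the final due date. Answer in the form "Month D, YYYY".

Moving 3 months forward from May 24, 2033 on the corresponding day gives August 24, 2033.
August 24, 2033 falls on a Wednesday. The rules make no weekend/holiday allowance, so it remains August 24, 2033.
With the 14-day extension, August 24, 2033 becomes September 7, 2033.
September 7, 2033 is a Wednesday; no weekend or holiday adjustment applies.
The final due date is September 7, 2033.

September 7, 2033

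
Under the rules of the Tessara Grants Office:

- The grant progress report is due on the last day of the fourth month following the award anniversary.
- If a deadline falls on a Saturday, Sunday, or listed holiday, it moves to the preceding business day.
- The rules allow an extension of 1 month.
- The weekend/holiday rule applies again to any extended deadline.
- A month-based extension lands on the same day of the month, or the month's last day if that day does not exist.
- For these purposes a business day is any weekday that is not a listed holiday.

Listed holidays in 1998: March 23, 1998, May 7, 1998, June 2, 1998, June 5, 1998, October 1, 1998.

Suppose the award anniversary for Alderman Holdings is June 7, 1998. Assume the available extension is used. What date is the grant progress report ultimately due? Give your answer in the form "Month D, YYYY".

November 30, 1998

4 months after June 7, 1998 is October 1998; that month ends on October 31, 1998.
October 31, 1998 falls on a Saturday. Rolling to the preceding business day gives October 30, 1998, a Friday.
The 1 month extension carries October 30, 1998 to November 30, 1998.
November 30, 1998 is a Monday and not a listed holiday, so it stands.
So the filing is due November 30, 1998.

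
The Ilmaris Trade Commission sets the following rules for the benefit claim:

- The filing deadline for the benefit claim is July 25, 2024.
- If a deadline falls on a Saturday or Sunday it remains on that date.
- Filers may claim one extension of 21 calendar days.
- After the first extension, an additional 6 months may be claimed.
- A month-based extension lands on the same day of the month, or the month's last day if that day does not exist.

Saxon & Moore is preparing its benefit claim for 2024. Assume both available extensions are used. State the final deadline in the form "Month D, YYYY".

February 15, 2025

The stated deadline is July 25, 2024.
No adjustment is made for weekends or holidays, so July 25, 2024 stands.
Applying the 21-calendar-day extension: July 25, 2024 + 21 days = August 15, 2024.
August 15, 2024 is a Thursday; no weekend or holiday adjustment applies.
The 6 months extension carries August 15, 2024 to February 15, 2025.
No adjustment is made for weekends or holidays, so February 15, 2025 stands.
So the filing is due February 15, 2025.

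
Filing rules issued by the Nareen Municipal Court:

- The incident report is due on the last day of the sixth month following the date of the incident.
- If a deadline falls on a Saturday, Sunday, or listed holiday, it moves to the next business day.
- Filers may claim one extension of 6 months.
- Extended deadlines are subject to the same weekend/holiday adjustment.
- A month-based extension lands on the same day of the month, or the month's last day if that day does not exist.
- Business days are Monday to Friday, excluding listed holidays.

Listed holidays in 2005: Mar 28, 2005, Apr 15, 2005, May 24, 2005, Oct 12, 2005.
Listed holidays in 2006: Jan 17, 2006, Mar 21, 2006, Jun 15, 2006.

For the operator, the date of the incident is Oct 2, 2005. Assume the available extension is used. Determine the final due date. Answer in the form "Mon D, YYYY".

Nov 1, 2006

6 months after Oct 2, 2005 is April 2006; that month ends on Apr 30, 2006.
Apr 30, 2006 is a Sunday; the next business day is May 1, 2006 (Monday).
The 6 months extension carries May 1, 2006 to Nov 1, 2006.
Since Nov 1, 2006 is a Wednesday and not a holiday, the date is unchanged.
The final due date is Nov 1, 2006.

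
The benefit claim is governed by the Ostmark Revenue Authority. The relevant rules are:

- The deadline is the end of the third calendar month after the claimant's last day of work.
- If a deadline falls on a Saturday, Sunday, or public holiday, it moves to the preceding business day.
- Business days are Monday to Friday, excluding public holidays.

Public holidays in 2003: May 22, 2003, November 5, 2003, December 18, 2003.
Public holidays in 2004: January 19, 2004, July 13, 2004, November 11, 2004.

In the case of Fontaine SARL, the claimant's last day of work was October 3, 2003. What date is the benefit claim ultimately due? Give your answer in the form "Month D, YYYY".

The third month after October 3, 2003 is January 2004, whose last day is January 31, 2004.
January 31, 2004 is a Saturday, so it moves to the preceding business day, January 30, 2004 (Friday).
So the filing is due January 30, 2004.

January 30, 2004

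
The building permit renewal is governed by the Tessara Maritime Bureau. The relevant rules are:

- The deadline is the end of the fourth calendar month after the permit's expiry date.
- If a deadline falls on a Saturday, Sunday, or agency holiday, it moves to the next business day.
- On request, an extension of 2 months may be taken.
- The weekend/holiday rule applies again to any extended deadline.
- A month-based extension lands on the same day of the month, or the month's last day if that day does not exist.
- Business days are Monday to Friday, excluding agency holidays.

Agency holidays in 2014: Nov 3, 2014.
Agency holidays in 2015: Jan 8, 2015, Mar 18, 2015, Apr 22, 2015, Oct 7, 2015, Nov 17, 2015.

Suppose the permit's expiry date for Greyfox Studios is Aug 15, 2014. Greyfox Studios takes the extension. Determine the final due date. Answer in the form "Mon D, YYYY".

Mar 2, 2015

4 months after Aug 15, 2014 falls in December 2014; the last day of that month is Dec 31, 2014.
Dec 31, 2014 is a Wednesday and not a listed holiday, so it stands.
Add 2 months to Dec 31, 2014: Feb 28, 2015 (day 31 does not exist in February, so the month's last day is used).
Feb 28, 2015 is a Saturday, so it moves to the next business day, Mar 2, 2015 (Monday).
So the filing is due Mar 2, 2015.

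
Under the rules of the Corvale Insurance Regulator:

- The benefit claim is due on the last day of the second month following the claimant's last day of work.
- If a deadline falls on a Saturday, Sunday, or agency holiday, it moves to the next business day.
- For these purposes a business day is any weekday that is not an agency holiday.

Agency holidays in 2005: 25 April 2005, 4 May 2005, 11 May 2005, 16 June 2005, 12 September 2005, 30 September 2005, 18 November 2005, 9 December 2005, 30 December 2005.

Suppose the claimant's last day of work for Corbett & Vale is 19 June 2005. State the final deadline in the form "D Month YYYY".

2 months after 19 June 2005 falls in August 2005; the last day of that month is 31 August 2005.
31 August 2005 falls on a Wednesday, which is a business day, so no adjustment is needed.
Deadline: 31 August 2005.

31 August 2005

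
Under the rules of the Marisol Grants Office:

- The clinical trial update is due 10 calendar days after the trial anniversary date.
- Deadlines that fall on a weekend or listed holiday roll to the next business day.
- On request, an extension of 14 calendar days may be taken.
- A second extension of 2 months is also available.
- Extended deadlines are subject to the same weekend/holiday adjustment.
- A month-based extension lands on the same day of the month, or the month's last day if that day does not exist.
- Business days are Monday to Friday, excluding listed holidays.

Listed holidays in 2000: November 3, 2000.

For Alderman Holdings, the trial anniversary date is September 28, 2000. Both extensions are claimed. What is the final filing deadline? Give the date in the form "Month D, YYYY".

December 25, 2000

Trigger date September 28, 2000 + 10 calendar days = October 8, 2000.
Because October 8, 2000 is a Sunday, the deadline becomes October 9, 2000 (Monday).
With the 14-day extension, October 9, 2000 becomes October 23, 2000.
October 23, 2000 (Monday) is already a business day.
Add 2 months to October 23, 2000: December 23, 2000.
Because December 23, 2000 is a Saturday, the deadline becomes December 25, 2000 (Monday).
The final due date is December 25, 2000.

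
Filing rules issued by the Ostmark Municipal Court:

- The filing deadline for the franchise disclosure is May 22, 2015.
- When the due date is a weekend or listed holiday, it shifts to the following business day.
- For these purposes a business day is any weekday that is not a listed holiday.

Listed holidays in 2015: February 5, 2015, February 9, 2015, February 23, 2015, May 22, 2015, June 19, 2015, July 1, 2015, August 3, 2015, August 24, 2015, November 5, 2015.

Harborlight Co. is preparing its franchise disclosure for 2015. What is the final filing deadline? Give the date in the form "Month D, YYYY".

Start from the fixed due date, May 22, 2015.
Because May 22, 2015 is a listed holiday, the deadline becomes May 25, 2015 (Monday).
Deadline: May 25, 2015.

May 25, 2015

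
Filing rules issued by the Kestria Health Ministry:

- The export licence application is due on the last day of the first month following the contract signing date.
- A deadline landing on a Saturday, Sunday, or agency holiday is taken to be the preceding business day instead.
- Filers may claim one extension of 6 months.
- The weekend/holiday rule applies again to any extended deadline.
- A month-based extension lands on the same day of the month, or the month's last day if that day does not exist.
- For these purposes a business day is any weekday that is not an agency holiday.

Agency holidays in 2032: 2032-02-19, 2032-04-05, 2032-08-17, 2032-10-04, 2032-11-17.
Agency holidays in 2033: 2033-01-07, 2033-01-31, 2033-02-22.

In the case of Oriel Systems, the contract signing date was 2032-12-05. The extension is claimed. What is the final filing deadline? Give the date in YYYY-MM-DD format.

1 month after 2032-12-05 falls in January 2033; the last day of that month is 2033-01-31.
Because 2033-01-31 is a listed holiday, the deadline becomes 2033-01-28 (Friday).
Add 6 months to 2033-01-28: 2033-07-28.
Since 2033-07-28 is a Thursday and not a holiday, the date is unchanged.
The final due date is 2033-07-28.

2033-07-28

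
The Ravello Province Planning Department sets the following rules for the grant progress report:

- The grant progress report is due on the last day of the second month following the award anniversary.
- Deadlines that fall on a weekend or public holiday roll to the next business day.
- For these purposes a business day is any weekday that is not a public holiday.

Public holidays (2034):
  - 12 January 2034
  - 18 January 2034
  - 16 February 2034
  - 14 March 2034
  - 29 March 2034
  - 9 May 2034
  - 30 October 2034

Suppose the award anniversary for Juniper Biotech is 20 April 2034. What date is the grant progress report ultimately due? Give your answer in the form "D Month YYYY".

2 months after 20 April 2034 is June 2034; that month ends on 30 June 2034.
30 June 2034 falls on a Friday, which is a business day, so no adjustment is needed.
So the filing is due 30 June 2034.

30 June 2034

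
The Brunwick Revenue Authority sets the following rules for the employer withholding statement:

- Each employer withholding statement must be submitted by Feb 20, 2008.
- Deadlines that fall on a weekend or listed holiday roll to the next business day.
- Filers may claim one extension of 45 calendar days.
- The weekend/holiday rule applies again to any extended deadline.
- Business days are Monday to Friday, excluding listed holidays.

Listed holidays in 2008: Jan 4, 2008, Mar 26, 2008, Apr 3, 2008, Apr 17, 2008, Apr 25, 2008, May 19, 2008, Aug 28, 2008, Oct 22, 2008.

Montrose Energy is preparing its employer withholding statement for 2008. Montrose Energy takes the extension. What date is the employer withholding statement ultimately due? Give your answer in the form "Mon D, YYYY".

The statutory due date is Feb 20, 2008.
Feb 20, 2008 falls on a Wednesday, which is a business day, so no adjustment is needed.
The 45-calendar-day extension moves the deadline from Feb 20, 2008 to Apr 5, 2008.
Because Apr 5, 2008 is a Saturday, the deadline becomes Apr 7, 2008 (Monday).
Deadline: Apr 7, 2008.

Apr 7, 2008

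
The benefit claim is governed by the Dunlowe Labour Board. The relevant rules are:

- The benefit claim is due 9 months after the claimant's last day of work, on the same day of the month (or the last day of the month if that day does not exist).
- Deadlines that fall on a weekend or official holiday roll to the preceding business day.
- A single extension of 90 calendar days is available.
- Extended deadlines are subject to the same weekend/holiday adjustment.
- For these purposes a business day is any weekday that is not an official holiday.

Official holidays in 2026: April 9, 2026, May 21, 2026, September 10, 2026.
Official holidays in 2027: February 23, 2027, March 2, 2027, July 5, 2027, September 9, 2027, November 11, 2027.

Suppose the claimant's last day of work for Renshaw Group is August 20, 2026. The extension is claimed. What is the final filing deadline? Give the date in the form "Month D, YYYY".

August 18, 2027

9 months after August 20, 2026, on the same day of the month, is May 20, 2027.
May 20, 2027 (Thursday) is already a business day.
The 90-calendar-day extension moves the deadline from May 20, 2027 to August 18, 2027.
August 18, 2027 (Wednesday) is already a business day.
Deadline: August 18, 2027.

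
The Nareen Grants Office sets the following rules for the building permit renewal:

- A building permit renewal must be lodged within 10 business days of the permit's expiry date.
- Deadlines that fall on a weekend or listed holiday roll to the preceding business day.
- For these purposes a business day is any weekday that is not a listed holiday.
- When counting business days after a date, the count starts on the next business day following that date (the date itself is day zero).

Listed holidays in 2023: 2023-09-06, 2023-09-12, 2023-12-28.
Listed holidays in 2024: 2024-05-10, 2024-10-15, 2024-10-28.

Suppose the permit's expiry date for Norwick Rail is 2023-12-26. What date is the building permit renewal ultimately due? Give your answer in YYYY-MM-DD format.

2024-01-10

10 business days after 2023-12-26, excluding weekends and holidays, is 2024-01-10.
2024-01-10 (Wednesday) is already a business day.
Deadline: 2024-01-10.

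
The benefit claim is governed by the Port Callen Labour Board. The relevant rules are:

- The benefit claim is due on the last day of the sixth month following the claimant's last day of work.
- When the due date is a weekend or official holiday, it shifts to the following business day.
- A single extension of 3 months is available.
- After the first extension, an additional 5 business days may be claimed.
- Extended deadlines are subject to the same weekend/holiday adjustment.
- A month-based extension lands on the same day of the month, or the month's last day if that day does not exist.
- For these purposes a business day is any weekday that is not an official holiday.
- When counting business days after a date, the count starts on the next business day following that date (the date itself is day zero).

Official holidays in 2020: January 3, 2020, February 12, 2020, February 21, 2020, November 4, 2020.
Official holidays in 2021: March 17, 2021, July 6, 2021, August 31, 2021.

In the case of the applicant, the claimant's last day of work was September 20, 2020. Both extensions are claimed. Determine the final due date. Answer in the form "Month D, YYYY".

6 months after September 20, 2020 is March 2021; that month ends on March 31, 2021.
March 31, 2021 falls on a Wednesday, which is a business day, so no adjustment is needed.
The 3 months extension carries March 31, 2021 to June 30, 2021 (day 31 does not exist in June, so the month's last day is used).
June 30, 2021 falls on a Wednesday, which is a business day, so no adjustment is needed.
The 5-business-day extension runs from June 30, 2021 to July 8, 2021.
July 8, 2021 is a Thursday and not a listed holiday, so it stands.
Final deadline: July 8, 2021.

July 8, 2021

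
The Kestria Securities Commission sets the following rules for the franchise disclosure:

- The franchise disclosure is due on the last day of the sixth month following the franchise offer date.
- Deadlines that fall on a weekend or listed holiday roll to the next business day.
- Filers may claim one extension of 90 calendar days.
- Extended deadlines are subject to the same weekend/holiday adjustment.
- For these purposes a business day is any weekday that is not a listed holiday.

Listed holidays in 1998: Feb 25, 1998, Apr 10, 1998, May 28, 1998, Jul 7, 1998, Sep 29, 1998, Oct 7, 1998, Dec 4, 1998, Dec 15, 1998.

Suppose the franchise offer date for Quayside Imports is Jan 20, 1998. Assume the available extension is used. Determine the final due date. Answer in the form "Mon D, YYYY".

Oct 29, 1998

The sixth month after Jan 20, 1998 is July 1998, whose last day is Jul 31, 1998.
Since Jul 31, 1998 is a Friday and not a holiday, the date is unchanged.
Applying the 90-calendar-day extension: Jul 31, 1998 + 90 days = Oct 29, 1998.
Oct 29, 1998 falls on a Thursday, which is a business day, so no adjustment is needed.
Final deadline: Oct 29, 1998.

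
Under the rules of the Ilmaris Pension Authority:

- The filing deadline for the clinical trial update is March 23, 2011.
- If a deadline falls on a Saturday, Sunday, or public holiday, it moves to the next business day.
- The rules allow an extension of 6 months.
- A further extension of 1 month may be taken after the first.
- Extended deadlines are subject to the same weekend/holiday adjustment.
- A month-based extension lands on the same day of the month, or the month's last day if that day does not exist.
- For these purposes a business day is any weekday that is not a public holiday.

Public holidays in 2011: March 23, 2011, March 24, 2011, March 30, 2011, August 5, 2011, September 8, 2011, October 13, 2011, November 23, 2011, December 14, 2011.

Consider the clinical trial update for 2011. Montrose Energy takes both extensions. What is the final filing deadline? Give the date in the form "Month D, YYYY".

The stated deadline is March 23, 2011.
March 23, 2011 is a listed holiday, so it moves to the next business day, March 25, 2011 (Friday).
The 6 months extension carries March 25, 2011 to September 25, 2011.
September 25, 2011 falls on a Sunday. Rolling to the next business day gives September 26, 2011, a Monday.
Applying the 1 month extension: 1 month after September 26, 2011 is October 26, 2011.
October 26, 2011 (Wednesday) is already a business day.
Deadline: October 26, 2011.

October 26, 2011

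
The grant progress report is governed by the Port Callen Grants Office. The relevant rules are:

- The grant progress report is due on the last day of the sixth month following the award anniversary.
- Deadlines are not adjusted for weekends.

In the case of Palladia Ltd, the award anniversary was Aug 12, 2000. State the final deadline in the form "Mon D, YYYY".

6 months after Aug 12, 2000 falls in February 2001; the last day of that month is Feb 28, 2001.
No adjustment is made for weekends or holidays, so Feb 28, 2001 stands.
So the filing is due Feb 28, 2001.

Feb 28, 2001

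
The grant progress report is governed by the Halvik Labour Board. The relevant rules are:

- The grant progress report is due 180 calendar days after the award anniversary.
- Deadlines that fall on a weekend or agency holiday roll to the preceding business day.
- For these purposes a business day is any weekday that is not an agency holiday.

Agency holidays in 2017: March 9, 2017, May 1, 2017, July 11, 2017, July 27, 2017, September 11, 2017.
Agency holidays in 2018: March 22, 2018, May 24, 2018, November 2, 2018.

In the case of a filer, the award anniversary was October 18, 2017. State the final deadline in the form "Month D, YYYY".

180 calendar days after October 18, 2017 is April 16, 2018.
April 16, 2018 is a Monday and not a listed holiday, so it stands.
Final deadline: April 16, 2018.

April 16, 2018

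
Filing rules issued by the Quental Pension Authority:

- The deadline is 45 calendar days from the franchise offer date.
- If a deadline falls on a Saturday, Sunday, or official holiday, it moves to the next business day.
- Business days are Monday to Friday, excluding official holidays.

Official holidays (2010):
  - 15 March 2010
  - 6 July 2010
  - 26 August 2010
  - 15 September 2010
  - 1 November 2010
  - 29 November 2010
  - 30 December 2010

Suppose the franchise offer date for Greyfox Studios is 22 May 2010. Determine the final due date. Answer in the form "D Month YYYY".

7 July 2010

From 22 May 2010, 45 calendar days later is 6 July 2010.
6 July 2010 is a listed holiday; the next business day is 7 July 2010 (Wednesday).
The final due date is 7 July 2010.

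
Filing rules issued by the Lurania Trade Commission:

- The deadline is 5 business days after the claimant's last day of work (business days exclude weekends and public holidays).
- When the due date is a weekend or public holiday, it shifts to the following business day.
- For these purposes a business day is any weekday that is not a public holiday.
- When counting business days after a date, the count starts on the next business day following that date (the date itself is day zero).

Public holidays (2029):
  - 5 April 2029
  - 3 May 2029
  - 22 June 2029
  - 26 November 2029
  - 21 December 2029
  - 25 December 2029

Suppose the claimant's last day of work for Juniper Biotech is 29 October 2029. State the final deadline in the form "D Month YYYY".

Starting the day after 29 October 2029 and counting 5 business days lands on 5 November 2029.
5 November 2029 falls on a Monday, which is a business day, so no adjustment is needed.
Deadline: 5 November 2029.

5 November 2029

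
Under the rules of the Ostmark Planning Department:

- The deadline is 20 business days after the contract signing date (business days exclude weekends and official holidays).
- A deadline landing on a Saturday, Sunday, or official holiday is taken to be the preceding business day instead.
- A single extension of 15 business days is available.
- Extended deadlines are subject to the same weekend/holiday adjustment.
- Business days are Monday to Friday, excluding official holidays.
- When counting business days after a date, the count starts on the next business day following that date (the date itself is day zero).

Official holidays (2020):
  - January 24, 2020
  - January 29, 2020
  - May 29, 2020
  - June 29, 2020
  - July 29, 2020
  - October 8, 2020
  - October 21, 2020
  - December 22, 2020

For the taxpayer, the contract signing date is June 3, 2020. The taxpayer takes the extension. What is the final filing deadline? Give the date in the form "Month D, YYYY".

Starting the day after June 3, 2020 and counting 20 business days lands on July 2, 2020.
July 2, 2020 falls on a Thursday, which is a business day, so no adjustment is needed.
Counting 15 further business days from July 2, 2020 reaches July 23, 2020.
July 23, 2020 is a Thursday and not a listed holiday, so it stands.
Final deadline: July 23, 2020.

July 23, 2020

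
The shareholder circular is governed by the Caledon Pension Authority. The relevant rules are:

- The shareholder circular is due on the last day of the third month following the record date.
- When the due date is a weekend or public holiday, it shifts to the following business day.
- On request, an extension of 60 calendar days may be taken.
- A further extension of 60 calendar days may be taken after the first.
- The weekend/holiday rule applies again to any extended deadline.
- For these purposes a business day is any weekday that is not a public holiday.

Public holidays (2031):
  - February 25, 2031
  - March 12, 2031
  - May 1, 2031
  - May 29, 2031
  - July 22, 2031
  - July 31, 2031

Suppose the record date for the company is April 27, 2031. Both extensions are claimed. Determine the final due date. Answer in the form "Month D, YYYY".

The third month after April 27, 2031 is July 2031, whose last day is July 31, 2031.
July 31, 2031 is a listed holiday, so it moves to the next business day, August 1, 2031 (Friday).
With the 60-day extension, August 1, 2031 becomes September 30, 2031.
September 30, 2031 falls on a Tuesday, which is a business day, so no adjustment is needed.
With the 60-day extension, September 30, 2031 becomes November 29, 2031.
Because November 29, 2031 is a Saturday, the deadline becomes December 1, 2031 (Monday).
Final deadline: December 1, 2031.

December 1, 2031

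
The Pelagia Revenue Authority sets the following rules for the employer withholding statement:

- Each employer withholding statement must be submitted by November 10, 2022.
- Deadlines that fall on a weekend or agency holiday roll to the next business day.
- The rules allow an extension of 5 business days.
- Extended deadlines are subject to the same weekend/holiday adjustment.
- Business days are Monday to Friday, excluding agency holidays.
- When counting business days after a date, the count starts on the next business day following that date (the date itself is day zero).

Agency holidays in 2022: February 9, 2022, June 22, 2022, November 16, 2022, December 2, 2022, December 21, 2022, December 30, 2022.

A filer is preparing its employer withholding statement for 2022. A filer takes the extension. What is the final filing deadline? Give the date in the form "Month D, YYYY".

The stated deadline is November 10, 2022.
November 10, 2022 falls on a Thursday, which is a business day, so no adjustment is needed.
Counting 5 further business days from November 10, 2022 reaches November 18, 2022.
November 18, 2022 falls on a Friday, which is a business day, so no adjustment is needed.
So the filing is due November 18, 2022.

November 18, 2022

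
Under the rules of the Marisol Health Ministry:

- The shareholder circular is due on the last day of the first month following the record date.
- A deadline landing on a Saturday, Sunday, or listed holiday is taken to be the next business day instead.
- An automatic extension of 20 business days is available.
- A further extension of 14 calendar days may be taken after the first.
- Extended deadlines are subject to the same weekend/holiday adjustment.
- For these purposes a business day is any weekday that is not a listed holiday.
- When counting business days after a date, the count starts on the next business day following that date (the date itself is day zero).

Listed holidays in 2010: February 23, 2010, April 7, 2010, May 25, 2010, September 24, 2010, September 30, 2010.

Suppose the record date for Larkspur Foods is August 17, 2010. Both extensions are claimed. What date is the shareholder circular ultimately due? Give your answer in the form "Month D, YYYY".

The first month after August 17, 2010 is September 2010, whose last day is September 30, 2010.
September 30, 2010 is a listed holiday, so it moves to the next business day, October 1, 2010 (Friday).
Applying the 20-business-day extension: 20 business days after October 1, 2010 is October 29, 2010.
Since October 29, 2010 is a Friday and not a holiday, the date is unchanged.
Applying the 14-calendar-day extension: October 29, 2010 + 14 days = November 12, 2010.
Since November 12, 2010 is a Friday and not a holiday, the date is unchanged.
The final due date is November 12, 2010.

November 12, 2010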